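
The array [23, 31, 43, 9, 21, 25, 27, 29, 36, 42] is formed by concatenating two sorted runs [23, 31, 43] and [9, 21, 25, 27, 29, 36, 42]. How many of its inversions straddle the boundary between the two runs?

There are 14 split inversions.

Count, for every r in R, how many entries of L exceed r:
r = 9: 23, 31, 43 → 3
r = 21: 23, 31, 43 → 3
r = 25: 31, 43 → 2
r = 27: 31, 43 → 2
r = 29: 31, 43 → 2
r = 36: 43 → 1
r = 42: 43 → 1
Cross-inversions: 3 + 3 + 2 + 2 + 2 + 1 + 1 = 14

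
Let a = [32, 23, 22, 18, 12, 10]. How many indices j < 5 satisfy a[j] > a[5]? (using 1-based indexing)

4

The element at index 5 is 12.
Elements before it: 32, 23, 22, 18
Those larger than 12: 32, 23, 22, 18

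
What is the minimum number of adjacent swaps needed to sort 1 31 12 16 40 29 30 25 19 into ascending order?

15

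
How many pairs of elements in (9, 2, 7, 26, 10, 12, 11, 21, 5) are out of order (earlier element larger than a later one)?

Sweep left to right; for each value list the smaller values that follow it:
9: 3
2: 0
7: 1
26: 5
10: 1
12: 2
11: 1
21: 1
5: 0
Sum: 3 + 0 + 1 + 5 + 1 + 2 + 1 + 1 + 0 = 14

14 out-of-order pairs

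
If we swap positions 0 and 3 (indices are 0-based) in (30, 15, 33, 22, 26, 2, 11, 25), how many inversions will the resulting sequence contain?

Positions 0 and 3 hold 30 and 22; after swapping, the array is [22, 15, 33, 30, 26, 2, 11, 25].
Count, for each position, how many later elements it exceeds:
22: 3
15: 2
33: 5
30: 4
26: 3
2: 0
11: 0
25: 0
Sum: 3 + 2 + 5 + 4 + 3 + 0 + 0 + 0 = 17

17 inversions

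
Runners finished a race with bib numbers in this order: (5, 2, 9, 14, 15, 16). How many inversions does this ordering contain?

Out-of-order index pairs (1-indexed):
(1,2): 5 > 2
That's 1 pair.

1 inversion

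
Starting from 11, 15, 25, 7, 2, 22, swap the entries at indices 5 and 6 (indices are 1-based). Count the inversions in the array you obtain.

Positions 5 and 6 hold 2 and 22; after swapping, the array is [11, 15, 25, 7, 22, 2].
Element-by-element contributions:
11: 2
15: 2
25: 3
7: 1
22: 1
2: 0
Sum: 2 + 2 + 3 + 1 + 1 + 0 = 9

9 inversions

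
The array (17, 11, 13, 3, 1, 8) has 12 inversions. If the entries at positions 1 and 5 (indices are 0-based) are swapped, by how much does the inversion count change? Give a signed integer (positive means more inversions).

-1

Positions 1 and 5 hold 11 and 8; after swapping, the array is [17, 8, 13, 3, 1, 11].
For each element, count later entries that are smaller:
17 → 8, 13, 3, 1, 11 → 5
8 → 3, 1 → 2
13 → 3, 1, 11 → 3
3 → 1 → 1
1 → none → 0
11 → none → 0
Sum: 5 + 2 + 3 + 1 + 0 + 0 = 11
Change: 11 − 12 = -1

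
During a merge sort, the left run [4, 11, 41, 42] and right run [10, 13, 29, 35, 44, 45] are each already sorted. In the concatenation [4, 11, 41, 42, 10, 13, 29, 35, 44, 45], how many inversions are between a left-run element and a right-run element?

Count, for every r in R, how many entries of L exceed r:
r = 10: 11, 41, 42 → 3
r = 13: 41, 42 → 2
r = 29: 41, 42 → 2
r = 35: 41, 42 → 2
r = 44: none → 0
r = 45: none → 0
Cross-inversions: 3 + 2 + 2 + 2 + 0 + 0 = 9

9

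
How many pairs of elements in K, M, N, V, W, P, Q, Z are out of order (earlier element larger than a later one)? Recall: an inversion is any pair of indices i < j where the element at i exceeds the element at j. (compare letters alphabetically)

Count, for each position, how many later elements it exceeds:
K: 0
M: 0
N: 0
V: 2
W: 2
P: 0
Q: 0
Z: 0
Sum: 0 + 0 + 0 + 2 + 2 + 0 + 0 + 0 = 4

There are 4 inversions.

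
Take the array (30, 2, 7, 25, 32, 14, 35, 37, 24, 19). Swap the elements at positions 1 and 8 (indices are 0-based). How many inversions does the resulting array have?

Positions 1 and 8 hold 2 and 24; after swapping, the array is [30, 24, 7, 25, 32, 14, 35, 37, 2, 19].
Sweep left to right; for each value list the smaller values that follow it:
30 → 24, 7, 25, 14, 2, 19 → 6
24 → 7, 14, 2, 19 → 4
7 → 2 → 1
25 → 14, 2, 19 → 3
32 → 14, 2, 19 → 3
14 → 2 → 1
35 → 2, 19 → 2
37 → 2, 19 → 2
2 → none → 0
19 → none → 0
Sum: 6 + 4 + 1 + 3 + 3 + 1 + 2 + 2 + 0 + 0 = 22

22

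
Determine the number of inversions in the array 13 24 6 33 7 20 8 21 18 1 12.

32

Element-by-element contributions:
13 → 6, 7, 8, 1, 12 → 5
24 → 6, 7, 20, 8, 21, 18, 1, 12 → 8
6 → 1 → 1
33 → 7, 20, 8, 21, 18, 1, 12 → 7
7 → 1 → 1
20 → 8, 18, 1, 12 → 4
8 → 1 → 1
21 → 18, 1, 12 → 3
18 → 1, 12 → 2
1 → none → 0
12 → none → 0
Sum: 5 + 8 + 1 + 7 + 1 + 4 + 1 + 3 + 2 + 0 + 0 = 32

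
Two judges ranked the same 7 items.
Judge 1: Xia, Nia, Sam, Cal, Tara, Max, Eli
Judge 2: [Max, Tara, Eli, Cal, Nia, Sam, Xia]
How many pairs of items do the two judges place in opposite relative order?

Assign each item its position (1..7) in the first ordering, then rewrite the second ordering as that position sequence:
positions: Xia→1, Nia→2, Sam→3, Cal→4, Tara→5, Max→6, Eli→7
second ordering as positions: [6, 5, 7, 4, 2, 3, 1]
Discordant pairs = inversions in this position sequence.
6: 5, 4, 2, 3, 1 → 5
5: 4, 2, 3, 1 → 4
7: 4, 2, 3, 1 → 4
4: 2, 3, 1 → 3
2: 1 → 1
3: 1 → 1
1: 0
Total: 5 + 4 + 4 + 3 + 1 + 1 + 0 = 18

18 discordant pairs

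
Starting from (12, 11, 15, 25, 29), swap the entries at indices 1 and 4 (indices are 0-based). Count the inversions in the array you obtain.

Positions 1 and 4 hold 11 and 29; after swapping, the array is [12, 29, 15, 25, 11].
Sweep left to right; for each value list the smaller values that follow it:
12: 1
29: 3
15: 1
25: 1
11: 0
Sum: 1 + 3 + 1 + 1 + 0 = 6

6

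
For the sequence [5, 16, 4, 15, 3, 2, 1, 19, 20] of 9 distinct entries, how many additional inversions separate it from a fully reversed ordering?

18

Maximum inversions for 9 distinct elements is C(9, 2) = 9·8/2 = 36.
Current inversions — for each element, count later smaller elements:
5: 4
16: 5
4: 3
15: 3
3: 2
2: 1
1: 0
19: 0
20: 0
Current total: 4 + 5 + 3 + 3 + 2 + 1 + 0 + 0 + 0 = 18
Shortfall: 36 − 18 = 18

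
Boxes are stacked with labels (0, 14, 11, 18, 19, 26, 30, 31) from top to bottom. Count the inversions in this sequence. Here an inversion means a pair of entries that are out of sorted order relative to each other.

1

Count, for each position, how many later elements it exceeds:
0 → none → 0
14 → 11 → 1
11 → none → 0
18 → none → 0
19 → none → 0
26 → none → 0
30 → none → 0
31 → none → 0
Sum: 0 + 1 + 0 + 0 + 0 + 0 + 0 + 0 = 1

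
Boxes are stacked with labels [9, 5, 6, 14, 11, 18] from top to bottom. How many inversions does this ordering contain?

3

Out-of-order index pairs (1-indexed):
(1,2): 9 > 5
(1,3): 9 > 6
(4,5): 14 > 11
That's 3 pairs.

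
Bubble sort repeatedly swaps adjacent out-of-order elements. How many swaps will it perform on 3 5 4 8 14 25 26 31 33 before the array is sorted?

1 swap

Minimum adjacent swaps = number of inversions (each swap of adjacent out-of-order elements removes one inversion and no swap can remove more).
Count inversions — for each element, later elements that are smaller:
3: none → 0
5: 4 → 1
4: none → 0
8: none → 0
14: none → 0
25: none → 0
26: none → 0
31: none → 0
33: none → 0
Total inversions: 0 + 1 + 0 + 0 + 0 + 0 + 0 + 0 + 0 = 1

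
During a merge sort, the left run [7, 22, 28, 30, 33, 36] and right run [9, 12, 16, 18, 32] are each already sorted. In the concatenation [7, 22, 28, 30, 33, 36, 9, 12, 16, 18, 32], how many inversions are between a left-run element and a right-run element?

For each element r of the right run, count left-run elements greater than r:
r = 9: 22, 28, 30, 33, 36 → 5
r = 12: 22, 28, 30, 33, 36 → 5
r = 16: 22, 28, 30, 33, 36 → 5
r = 18: 22, 28, 30, 33, 36 → 5
r = 32: 33, 36 → 2
Cross-inversions: 5 + 5 + 5 + 5 + 2 = 22

22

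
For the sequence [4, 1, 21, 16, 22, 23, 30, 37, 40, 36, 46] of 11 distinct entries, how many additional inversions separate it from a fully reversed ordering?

51 inversions short

Maximum inversions for 11 distinct elements is C(11, 2) = 11·10/2 = 55.
Current inversions — for each element, count later smaller elements:
4: 1
1: 0
21: 1
16: 0
22: 0
23: 0
30: 0
37: 1
40: 1
36: 0
46: 0
Current total: 1 + 0 + 1 + 0 + 0 + 0 + 0 + 1 + 1 + 0 + 0 = 4
Shortfall: 55 − 4 = 51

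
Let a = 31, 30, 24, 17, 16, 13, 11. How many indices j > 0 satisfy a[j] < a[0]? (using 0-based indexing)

The element at index 0 is 31.
Elements after it: 30, 24, 17, 16, 13, 11
Those smaller than 31: 30, 24, 17, 16, 13, 11

6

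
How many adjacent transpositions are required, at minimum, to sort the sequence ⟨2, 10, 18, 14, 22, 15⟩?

Adjacent swaps: 3

The minimum number of adjacent swaps to sort an array equals its inversion count, since every such swap removes exactly one inversion.
Count inversions — for each element, later elements that are smaller:
2: none → 0
10: none → 0
18: 14, 15 → 2
14: none → 0
22: 15 → 1
15: none → 0
Total inversions: 0 + 0 + 2 + 0 + 1 + 0 = 3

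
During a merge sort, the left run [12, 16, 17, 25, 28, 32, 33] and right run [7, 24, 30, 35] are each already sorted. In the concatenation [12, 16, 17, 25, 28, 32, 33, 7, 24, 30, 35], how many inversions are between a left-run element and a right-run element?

13 cross-inversions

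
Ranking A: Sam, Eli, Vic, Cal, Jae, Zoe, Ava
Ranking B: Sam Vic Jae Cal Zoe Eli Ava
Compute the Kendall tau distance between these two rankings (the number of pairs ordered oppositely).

5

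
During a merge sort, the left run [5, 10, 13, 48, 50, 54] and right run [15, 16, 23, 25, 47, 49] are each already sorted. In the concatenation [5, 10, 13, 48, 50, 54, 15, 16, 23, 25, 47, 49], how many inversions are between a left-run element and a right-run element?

Count, for every r in R, how many entries of L exceed r:
r = 15: 48, 50, 54 → 3
r = 16: 48, 50, 54 → 3
r = 23: 48, 50, 54 → 3
r = 25: 48, 50, 54 → 3
r = 47: 48, 50, 54 → 3
r = 49: 50, 54 → 2
Cross-inversions: 3 + 3 + 3 + 3 + 3 + 2 = 17

There are 17 split inversions.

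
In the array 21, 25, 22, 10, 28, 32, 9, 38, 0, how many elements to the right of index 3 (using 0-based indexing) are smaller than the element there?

2 such elements

The element at index 3 is 10.
Elements after it: 28, 32, 9, 38, 0
Those smaller than 10: 9, 0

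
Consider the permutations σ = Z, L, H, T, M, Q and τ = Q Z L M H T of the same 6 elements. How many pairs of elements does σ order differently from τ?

Assign each item its position (1..6) in the first ordering, then rewrite the second ordering as that position sequence:
positions: Z→1, L→2, H→3, T→4, M→5, Q→6
second ordering as positions: [6, 1, 2, 5, 3, 4]
Discordant pairs = inversions in this position sequence.
6: 1, 2, 5, 3, 4 → 5
1: 0
2: 0
5: 3, 4 → 2
3: 0
4: 0
Total: 5 + 0 + 0 + 2 + 0 + 0 = 7

7 discordant pairs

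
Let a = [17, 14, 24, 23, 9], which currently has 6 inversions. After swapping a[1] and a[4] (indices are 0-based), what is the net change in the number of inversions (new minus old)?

Positions 1 and 4 hold 14 and 9; after swapping, the array is [17, 9, 24, 23, 14].
For each element, count later entries that are smaller:
17: 2
9: 0
24: 2
23: 1
14: 0
Sum: 2 + 0 + 2 + 1 + 0 = 5
Change: 5 − 6 = -1

-1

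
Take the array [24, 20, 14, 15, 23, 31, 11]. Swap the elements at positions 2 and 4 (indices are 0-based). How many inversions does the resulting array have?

15

Positions 2 and 4 hold 14 and 23; after swapping, the array is [24, 20, 23, 15, 14, 31, 11].
Count, for each position, how many later elements it exceeds:
24: 5
20: 3
23: 3
15: 2
14: 1
31: 1
11: 0
Sum: 5 + 3 + 3 + 2 + 1 + 1 + 0 = 15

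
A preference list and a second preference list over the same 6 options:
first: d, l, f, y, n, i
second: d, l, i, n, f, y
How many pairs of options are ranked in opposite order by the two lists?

5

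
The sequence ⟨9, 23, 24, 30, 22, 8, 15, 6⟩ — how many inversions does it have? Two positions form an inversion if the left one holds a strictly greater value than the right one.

Out-of-order pairs: 19

Count, for each position, how many later elements it exceeds:
9 → 8, 6 → 2
23 → 22, 8, 15, 6 → 4
24 → 22, 8, 15, 6 → 4
30 → 22, 8, 15, 6 → 4
22 → 8, 15, 6 → 3
8 → 6 → 1
15 → 6 → 1
6 → none → 0
Sum: 2 + 4 + 4 + 4 + 3 + 1 + 1 + 0 = 19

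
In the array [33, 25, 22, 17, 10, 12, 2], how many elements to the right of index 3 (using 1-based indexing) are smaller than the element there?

4

The element at index 3 is 22.
Elements after it: 17, 10, 12, 2
Those smaller than 22: 17, 10, 12, 2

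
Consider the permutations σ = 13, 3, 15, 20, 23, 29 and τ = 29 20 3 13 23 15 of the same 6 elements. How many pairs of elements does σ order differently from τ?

Assign each item its position (1..6) in the first ordering, then rewrite the second ordering as that position sequence:
positions: 13→1, 3→2, 15→3, 20→4, 23→5, 29→6
second ordering as positions: [6, 4, 2, 1, 5, 3]
Discordant pairs = inversions in this position sequence.
6: 4, 2, 1, 5, 3 → 5
4: 2, 1, 3 → 3
2: 1 → 1
1: 0
5: 3 → 1
3: 0
Total: 5 + 3 + 1 + 0 + 1 + 0 = 10

There are 10 discordant pairs.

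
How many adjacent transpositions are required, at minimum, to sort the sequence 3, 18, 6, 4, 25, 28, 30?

Adjacent swaps: 3

Each adjacent swap fixes exactly one inversion, so the minimum swap count equals the number of inversions.
Count inversions — for each element, later elements that are smaller:
3: none → 0
18: 6, 4 → 2
6: 4 → 1
4: none → 0
25: none → 0
28: none → 0
30: none → 0
Total inversions: 0 + 2 + 1 + 0 + 0 + 0 + 0 = 3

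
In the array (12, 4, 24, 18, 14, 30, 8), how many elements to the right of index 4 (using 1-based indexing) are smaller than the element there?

2 such elements

The element at index 4 is 18.
Elements after it: 14, 30, 8
Those smaller than 18: 14, 8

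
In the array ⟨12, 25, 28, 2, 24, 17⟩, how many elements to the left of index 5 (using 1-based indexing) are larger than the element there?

2 such elements

The element at index 5 is 24.
Elements before it: 12, 25, 28, 2
Those larger than 24: 25, 28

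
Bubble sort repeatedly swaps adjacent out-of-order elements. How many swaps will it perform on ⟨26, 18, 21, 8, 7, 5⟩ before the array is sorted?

14

Each adjacent swap fixes exactly one inversion, so the minimum swap count equals the number of inversions.
Count inversions — for each element, later elements that are smaller:
26: 18, 21, 8, 7, 5 → 5
18: 8, 7, 5 → 3
21: 8, 7, 5 → 3
8: 7, 5 → 2
7: 5 → 1
5: none → 0
Total inversions: 5 + 3 + 3 + 2 + 1 + 0 = 14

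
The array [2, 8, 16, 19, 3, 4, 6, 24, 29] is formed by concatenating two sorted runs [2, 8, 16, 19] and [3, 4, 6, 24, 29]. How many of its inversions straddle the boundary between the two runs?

9

Count, for every r in R, how many entries of L exceed r:
r = 3: 8, 16, 19 → 3
r = 4: 8, 16, 19 → 3
r = 6: 8, 16, 19 → 3
r = 24: none → 0
r = 29: none → 0
Cross-inversions: 3 + 3 + 3 + 0 + 0 = 9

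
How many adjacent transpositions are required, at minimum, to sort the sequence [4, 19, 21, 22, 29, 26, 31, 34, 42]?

Each adjacent swap fixes exactly one inversion, so the minimum swap count equals the number of inversions.
Count inversions — for each element, later elements that are smaller:
4: none → 0
19: none → 0
21: none → 0
22: none → 0
29: 26 → 1
26: none → 0
31: none → 0
34: none → 0
42: none → 0
Total inversions: 0 + 0 + 0 + 0 + 1 + 0 + 0 + 0 + 0 = 1

1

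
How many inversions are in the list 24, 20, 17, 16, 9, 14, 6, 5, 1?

Sweep left to right; for each value list the smaller values that follow it:
24: 8
20: 7
17: 6
16: 5
9: 3
14: 3
6: 2
5: 1
1: 0
Sum: 8 + 7 + 6 + 5 + 3 + 3 + 2 + 1 + 0 = 35

35 out-of-order pairs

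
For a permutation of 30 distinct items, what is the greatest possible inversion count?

A reversed (strictly descending) arrangement makes every pair an inversion, giving C(30, 2) inversions.
C(30, 2) = 30·29/2 = 435

435 inversions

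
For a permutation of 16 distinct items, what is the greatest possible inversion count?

A reversed (strictly descending) arrangement makes every pair an inversion, giving C(16, 2) inversions.
C(16, 2) = 16·15/2 = 120

120 inversions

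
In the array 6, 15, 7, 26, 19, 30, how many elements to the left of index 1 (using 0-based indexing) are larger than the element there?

0

The element at index 1 is 15.
Elements before it: 6
None of them are larger than 15.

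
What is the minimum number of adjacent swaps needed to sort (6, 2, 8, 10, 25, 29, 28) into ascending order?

The minimum number of adjacent swaps to sort an array equals its inversion count, since every such swap removes exactly one inversion.
Count inversions — for each element, later elements that are smaller:
6: 2 → 1
2: none → 0
8: none → 0
10: none → 0
25: none → 0
29: 28 → 1
28: none → 0
Total inversions: 1 + 0 + 0 + 0 + 0 + 1 + 0 = 2

2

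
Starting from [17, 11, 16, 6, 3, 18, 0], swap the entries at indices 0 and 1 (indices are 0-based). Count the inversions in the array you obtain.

14 inversions

Positions 0 and 1 hold 17 and 11; after swapping, the array is [11, 17, 16, 6, 3, 18, 0].
Element-by-element contributions:
11: 3
17: 4
16: 3
6: 2
3: 1
18: 1
0: 0
Sum: 3 + 4 + 3 + 2 + 1 + 1 + 0 = 14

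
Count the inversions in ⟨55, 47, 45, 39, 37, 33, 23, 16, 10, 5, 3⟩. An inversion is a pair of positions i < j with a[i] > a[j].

There are 55 inversions.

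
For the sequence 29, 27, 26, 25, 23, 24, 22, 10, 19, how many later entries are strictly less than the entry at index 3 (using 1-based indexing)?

6 such elements

The element at index 3 is 26.
Elements after it: 25, 23, 24, 22, 10, 19
Those smaller than 26: 25, 23, 24, 22, 10, 19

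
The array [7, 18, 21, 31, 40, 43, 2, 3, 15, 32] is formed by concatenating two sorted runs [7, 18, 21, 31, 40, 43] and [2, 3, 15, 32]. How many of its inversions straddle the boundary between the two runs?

19 split inversions

For each element r of the right run, count left-run elements greater than r:
r = 2: 7, 18, 21, 31, 40, 43 → 6
r = 3: 7, 18, 21, 31, 40, 43 → 6
r = 15: 18, 21, 31, 40, 43 → 5
r = 32: 40, 43 → 2
Cross-inversions: 6 + 6 + 5 + 2 = 19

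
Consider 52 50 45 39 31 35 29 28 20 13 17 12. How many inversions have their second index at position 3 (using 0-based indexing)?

3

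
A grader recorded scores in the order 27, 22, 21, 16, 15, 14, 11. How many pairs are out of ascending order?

21 inversions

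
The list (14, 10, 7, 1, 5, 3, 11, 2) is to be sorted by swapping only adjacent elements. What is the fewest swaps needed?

Each adjacent swap fixes exactly one inversion, so the minimum swap count equals the number of inversions.
Count inversions — for each element, later elements that are smaller:
14: 10, 7, 1, 5, 3, 11, 2 → 7
10: 7, 1, 5, 3, 2 → 5
7: 1, 5, 3, 2 → 4
1: none → 0
5: 3, 2 → 2
3: 2 → 1
11: 2 → 1
2: none → 0
Total inversions: 7 + 5 + 4 + 0 + 2 + 1 + 1 + 0 = 20

20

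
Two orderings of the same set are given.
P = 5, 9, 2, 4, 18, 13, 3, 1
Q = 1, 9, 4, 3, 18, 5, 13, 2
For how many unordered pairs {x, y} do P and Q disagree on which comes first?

17

Assign each item its position (1..8) in the first ordering, then rewrite the second ordering as that position sequence:
positions: 5→1, 9→2, 2→3, 4→4, 18→5, 13→6, 3→7, 1→8
second ordering as positions: [8, 2, 4, 7, 5, 1, 6, 3]
Discordant pairs = inversions in this position sequence.
8: 2, 4, 7, 5, 1, 6, 3 → 7
2: 1 → 1
4: 1, 3 → 2
7: 5, 1, 6, 3 → 4
5: 1, 3 → 2
1: 0
6: 3 → 1
3: 0
Total: 7 + 1 + 2 + 4 + 2 + 0 + 1 + 0 = 17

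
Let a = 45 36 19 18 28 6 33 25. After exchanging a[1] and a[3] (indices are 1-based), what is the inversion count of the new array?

Positions 1 and 3 hold 45 and 19; after swapping, the array is [19, 36, 45, 18, 28, 6, 33, 25].
Sweep left to right; for each value list the smaller values that follow it:
19 → 18, 6 → 2
36 → 18, 28, 6, 33, 25 → 5
45 → 18, 28, 6, 33, 25 → 5
18 → 6 → 1
28 → 6, 25 → 2
6 → none → 0
33 → 25 → 1
25 → none → 0
Sum: 2 + 5 + 5 + 1 + 2 + 0 + 1 + 0 = 16

16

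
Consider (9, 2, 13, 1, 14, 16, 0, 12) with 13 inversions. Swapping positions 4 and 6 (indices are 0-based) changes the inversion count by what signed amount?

-1

Positions 4 and 6 hold 14 and 0; after swapping, the array is [9, 2, 13, 1, 0, 16, 14, 12].
Element-by-element contributions:
9 → 2, 1, 0 → 3
2 → 1, 0 → 2
13 → 1, 0, 12 → 3
1 → 0 → 1
0 → none → 0
16 → 14, 12 → 2
14 → 12 → 1
12 → none → 0
Sum: 3 + 2 + 3 + 1 + 0 + 2 + 1 + 0 = 12
Change: 12 − 13 = -1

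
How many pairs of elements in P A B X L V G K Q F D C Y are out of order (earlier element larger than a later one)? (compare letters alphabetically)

39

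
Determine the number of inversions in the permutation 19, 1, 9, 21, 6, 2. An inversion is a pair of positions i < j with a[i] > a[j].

For each element, count later entries that are smaller:
19: 4
1: 0
9: 2
21: 2
6: 1
2: 0
Sum: 4 + 0 + 2 + 2 + 1 + 0 = 9

9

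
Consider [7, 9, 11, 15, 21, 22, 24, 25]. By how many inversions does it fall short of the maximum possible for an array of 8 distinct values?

28

Maximum inversions for 8 distinct elements is C(8, 2) = 8·7/2 = 28.
Current inversions — for each element, count later smaller elements:
7: 0
9: 0
11: 0
15: 0
21: 0
22: 0
24: 0
25: 0
Current total: 0 + 0 + 0 + 0 + 0 + 0 + 0 + 0 = 0
Shortfall: 28 − 0 = 28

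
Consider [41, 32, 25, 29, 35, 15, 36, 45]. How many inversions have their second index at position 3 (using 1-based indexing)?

The element at index 3 is 25.
Elements before it: 41, 32
Those larger than 25: 41, 32

2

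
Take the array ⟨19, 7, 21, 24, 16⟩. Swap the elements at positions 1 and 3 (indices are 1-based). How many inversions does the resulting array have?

There are 5 inversions.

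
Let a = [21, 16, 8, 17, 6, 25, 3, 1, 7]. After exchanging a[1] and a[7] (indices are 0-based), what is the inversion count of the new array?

There are 19 inversions.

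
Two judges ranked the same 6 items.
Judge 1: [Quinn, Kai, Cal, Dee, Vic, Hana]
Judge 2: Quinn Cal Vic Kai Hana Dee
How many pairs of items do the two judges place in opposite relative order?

Assign each item its position (1..6) in the first ordering, then rewrite the second ordering as that position sequence:
positions: Quinn→1, Kai→2, Cal→3, Dee→4, Vic→5, Hana→6
second ordering as positions: [1, 3, 5, 2, 6, 4]
Discordant pairs = inversions in this position sequence.
1: 0
3: 2 → 1
5: 2, 4 → 2
2: 0
6: 4 → 1
4: 0
Total: 0 + 1 + 2 + 0 + 1 + 0 = 4

Discordant pairs: 4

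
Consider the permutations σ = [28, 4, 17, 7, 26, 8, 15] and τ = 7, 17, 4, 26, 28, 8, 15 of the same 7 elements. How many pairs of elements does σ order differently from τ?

Assign each item its position (1..7) in the first ordering, then rewrite the second ordering as that position sequence:
positions: 28→1, 4→2, 17→3, 7→4, 26→5, 8→6, 15→7
second ordering as positions: [4, 3, 2, 5, 1, 6, 7]
Discordant pairs = inversions in this position sequence.
4: 3, 2, 1 → 3
3: 2, 1 → 2
2: 1 → 1
5: 1 → 1
1: 0
6: 0
7: 0
Total: 3 + 2 + 1 + 1 + 0 + 0 + 0 = 7

7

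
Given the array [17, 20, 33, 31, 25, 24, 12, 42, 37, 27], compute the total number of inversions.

17

For each element, count later entries that are smaller:
17: 1
20: 1
33: 5
31: 4
25: 2
24: 1
12: 0
42: 2
37: 1
27: 0
Sum: 1 + 1 + 5 + 4 + 2 + 1 + 0 + 2 + 1 + 0 = 17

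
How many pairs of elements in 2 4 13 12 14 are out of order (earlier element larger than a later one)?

For each element, count later entries that are smaller:
2 → none → 0
4 → none → 0
13 → 12 → 1
12 → none → 0
14 → none → 0
Sum: 0 + 0 + 1 + 0 + 0 = 1

1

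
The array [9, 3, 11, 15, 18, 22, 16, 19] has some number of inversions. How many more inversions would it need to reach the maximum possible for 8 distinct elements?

Maximum inversions for 8 distinct elements is C(8, 2) = 8·7/2 = 28.
Current inversions — for each element, count later smaller elements:
9: 1
3: 0
11: 0
15: 0
18: 1
22: 2
16: 0
19: 0
Current total: 1 + 0 + 0 + 0 + 1 + 2 + 0 + 0 = 4
Shortfall: 28 − 4 = 24

24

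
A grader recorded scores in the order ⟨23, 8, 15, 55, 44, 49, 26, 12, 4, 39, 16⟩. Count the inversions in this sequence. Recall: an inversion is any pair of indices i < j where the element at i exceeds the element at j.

For each element, count later entries that are smaller:
23 → 8, 15, 12, 4, 16 → 5
8 → 4 → 1
15 → 12, 4 → 2
55 → 44, 49, 26, 12, 4, 39, 16 → 7
44 → 26, 12, 4, 39, 16 → 5
49 → 26, 12, 4, 39, 16 → 5
26 → 12, 4, 16 → 3
12 → 4 → 1
4 → none → 0
39 → 16 → 1
16 → none → 0
Sum: 5 + 1 + 2 + 7 + 5 + 5 + 3 + 1 + 0 + 1 + 0 = 30

30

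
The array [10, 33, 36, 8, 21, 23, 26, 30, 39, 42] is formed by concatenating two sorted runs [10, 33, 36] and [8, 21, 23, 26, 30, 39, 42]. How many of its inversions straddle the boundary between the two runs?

11 cross-inversions

Count, for every r in R, how many entries of L exceed r:
r = 8: 10, 33, 36 → 3
r = 21: 33, 36 → 2
r = 23: 33, 36 → 2
r = 26: 33, 36 → 2
r = 30: 33, 36 → 2
r = 39: none → 0
r = 42: none → 0
Cross-inversions: 3 + 2 + 2 + 2 + 2 + 0 + 0 = 11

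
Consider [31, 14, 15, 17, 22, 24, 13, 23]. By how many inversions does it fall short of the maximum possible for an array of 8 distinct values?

15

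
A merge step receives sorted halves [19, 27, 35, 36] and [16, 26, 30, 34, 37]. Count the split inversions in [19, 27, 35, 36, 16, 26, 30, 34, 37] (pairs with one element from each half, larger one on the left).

11 split inversions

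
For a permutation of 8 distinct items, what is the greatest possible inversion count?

28

The maximum occurs when the array is in strictly decreasing order: every one of the C(8, 2) pairs is inverted.
C(8, 2) = 8·7/2 = 28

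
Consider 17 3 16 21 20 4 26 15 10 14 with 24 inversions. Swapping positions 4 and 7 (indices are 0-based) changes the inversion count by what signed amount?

Positions 4 and 7 hold 20 and 15; after swapping, the array is [17, 3, 16, 21, 15, 4, 26, 20, 10, 14].
For each element, count later entries that are smaller:
17 → 3, 16, 15, 4, 10, 14 → 6
3 → none → 0
16 → 15, 4, 10, 14 → 4
21 → 15, 4, 20, 10, 14 → 5
15 → 4, 10, 14 → 3
4 → none → 0
26 → 20, 10, 14 → 3
20 → 10, 14 → 2
10 → none → 0
14 → none → 0
Sum: 6 + 0 + 4 + 5 + 3 + 0 + 3 + 2 + 0 + 0 = 23
Change: 23 − 24 = -1

-1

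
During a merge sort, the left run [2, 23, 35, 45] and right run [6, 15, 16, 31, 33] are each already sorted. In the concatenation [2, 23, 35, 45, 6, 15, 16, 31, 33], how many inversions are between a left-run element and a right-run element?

13 cross-inversions

Take each right-half value and tally the left-half values above it:
r = 6: 23, 35, 45 → 3
r = 15: 23, 35, 45 → 3
r = 16: 23, 35, 45 → 3
r = 31: 35, 45 → 2
r = 33: 35, 45 → 2
Cross-inversions: 3 + 3 + 3 + 2 + 2 = 13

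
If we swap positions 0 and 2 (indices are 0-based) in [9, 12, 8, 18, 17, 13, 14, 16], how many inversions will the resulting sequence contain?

8 inversions

Positions 0 and 2 hold 9 and 8; after swapping, the array is [8, 12, 9, 18, 17, 13, 14, 16].
For each element, count later entries that are smaller:
8 → none → 0
12 → 9 → 1
9 → none → 0
18 → 17, 13, 14, 16 → 4
17 → 13, 14, 16 → 3
13 → none → 0
14 → none → 0
16 → none → 0
Sum: 0 + 1 + 0 + 4 + 3 + 0 + 0 + 0 = 8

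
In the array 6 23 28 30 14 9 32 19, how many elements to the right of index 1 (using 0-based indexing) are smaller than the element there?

3 such elements

The element at index 1 is 23.
Elements after it: 28, 30, 14, 9, 32, 19
Those smaller than 23: 14, 9, 19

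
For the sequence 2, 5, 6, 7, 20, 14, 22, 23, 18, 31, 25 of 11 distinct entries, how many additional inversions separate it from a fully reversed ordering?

Maximum inversions for 11 distinct elements is C(11, 2) = 11·10/2 = 55.
Current inversions — for each element, count later smaller elements:
2: 0
5: 0
6: 0
7: 0
20: 2
14: 0
22: 1
23: 1
18: 0
31: 1
25: 0
Current total: 0 + 0 + 0 + 0 + 2 + 0 + 1 + 1 + 0 + 1 + 0 = 5
Shortfall: 55 − 5 = 50

50 inversions short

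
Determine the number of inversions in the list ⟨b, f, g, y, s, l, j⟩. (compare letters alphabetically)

Out-of-order pairs: 6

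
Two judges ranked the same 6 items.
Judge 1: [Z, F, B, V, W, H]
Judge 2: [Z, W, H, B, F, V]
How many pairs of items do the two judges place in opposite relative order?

Discordant pairs: 7

Assign each item its position (1..6) in the first ordering, then rewrite the second ordering as that position sequence:
positions: Z→1, F→2, B→3, V→4, W→5, H→6
second ordering as positions: [1, 5, 6, 3, 2, 4]
Discordant pairs = inversions in this position sequence.
1: 0
5: 3, 2, 4 → 3
6: 3, 2, 4 → 3
3: 2 → 1
2: 0
4: 0
Total: 0 + 3 + 3 + 1 + 0 + 0 = 7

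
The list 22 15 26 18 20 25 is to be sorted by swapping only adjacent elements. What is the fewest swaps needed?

Minimum adjacent swaps = number of inversions (each swap of adjacent out-of-order elements removes one inversion and no swap can remove more).
Count inversions — for each element, later elements that are smaller:
22: 15, 18, 20 → 3
15: none → 0
26: 18, 20, 25 → 3
18: none → 0
20: none → 0
25: none → 0
Total inversions: 3 + 0 + 3 + 0 + 0 + 0 = 6

6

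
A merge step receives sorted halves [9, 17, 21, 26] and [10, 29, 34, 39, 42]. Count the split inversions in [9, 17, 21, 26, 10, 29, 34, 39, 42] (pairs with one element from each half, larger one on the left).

For each element r of the right run, count left-run elements greater than r:
r = 10: 17, 21, 26 → 3
r = 29: none → 0
r = 34: none → 0
r = 39: none → 0
r = 42: none → 0
Cross-inversions: 3 + 0 + 0 + 0 + 0 = 3

3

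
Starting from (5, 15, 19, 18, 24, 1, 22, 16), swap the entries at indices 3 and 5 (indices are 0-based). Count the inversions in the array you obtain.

10

Positions 3 and 5 hold 18 and 1; after swapping, the array is [5, 15, 19, 1, 24, 18, 22, 16].
Sweep left to right; for each value list the smaller values that follow it:
5 → 1 → 1
15 → 1 → 1
19 → 1, 18, 16 → 3
1 → none → 0
24 → 18, 22, 16 → 3
18 → 16 → 1
22 → 16 → 1
16 → none → 0
Sum: 1 + 1 + 3 + 0 + 3 + 1 + 1 + 0 = 10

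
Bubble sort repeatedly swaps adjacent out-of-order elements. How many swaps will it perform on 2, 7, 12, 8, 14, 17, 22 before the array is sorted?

There is 1 swap.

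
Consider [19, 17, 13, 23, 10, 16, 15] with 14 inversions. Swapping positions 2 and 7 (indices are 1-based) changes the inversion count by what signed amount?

-3

Positions 2 and 7 hold 17 and 15; after swapping, the array is [19, 15, 13, 23, 10, 16, 17].
Count, for each position, how many later elements it exceeds:
19: 5
15: 2
13: 1
23: 3
10: 0
16: 0
17: 0
Sum: 5 + 2 + 1 + 3 + 0 + 0 + 0 = 11
Change: 11 − 14 = -3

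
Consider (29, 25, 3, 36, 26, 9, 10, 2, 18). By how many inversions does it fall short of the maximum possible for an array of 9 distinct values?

12

Maximum inversions for 9 distinct elements is C(9, 2) = 9·8/2 = 36.
Current inversions — for each element, count later smaller elements:
29: 7
25: 5
3: 1
36: 5
26: 4
9: 1
10: 1
2: 0
18: 0
Current total: 7 + 5 + 1 + 5 + 4 + 1 + 1 + 0 + 0 = 24
Shortfall: 36 − 24 = 12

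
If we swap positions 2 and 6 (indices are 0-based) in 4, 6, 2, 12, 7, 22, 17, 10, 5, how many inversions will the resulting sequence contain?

Inversions: 18

Positions 2 and 6 hold 2 and 17; after swapping, the array is [4, 6, 17, 12, 7, 22, 2, 10, 5].
Count, for each position, how many later elements it exceeds:
4: 1
6: 2
17: 5
12: 4
7: 2
22: 3
2: 0
10: 1
5: 0
Sum: 1 + 2 + 5 + 4 + 2 + 3 + 0 + 1 + 0 = 18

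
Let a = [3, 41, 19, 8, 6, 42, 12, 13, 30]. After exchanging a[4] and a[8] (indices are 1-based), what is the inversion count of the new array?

Positions 4 and 8 hold 8 and 13; after swapping, the array is [3, 41, 19, 13, 6, 42, 12, 8, 30].
Element-by-element contributions:
3 → none → 0
41 → 19, 13, 6, 12, 8, 30 → 6
19 → 13, 6, 12, 8 → 4
13 → 6, 12, 8 → 3
6 → none → 0
42 → 12, 8, 30 → 3
12 → 8 → 1
8 → none → 0
30 → none → 0
Sum: 0 + 6 + 4 + 3 + 0 + 3 + 1 + 0 + 0 = 17

17 inversions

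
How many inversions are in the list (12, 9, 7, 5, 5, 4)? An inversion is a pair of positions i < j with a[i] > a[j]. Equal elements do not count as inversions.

Element-by-element contributions:
12 → 9, 7, 5, 5, 4 → 5
9 → 7, 5, 5, 4 → 4
7 → 5, 5, 4 → 3
5 → 4 → 1
5 → 4 → 1
4 → none → 0
Sum: 5 + 4 + 3 + 1 + 1 + 0 = 14

14 inversions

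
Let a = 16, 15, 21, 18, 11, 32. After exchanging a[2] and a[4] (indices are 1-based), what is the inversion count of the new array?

There are 7 inversions.

Positions 2 and 4 hold 15 and 18; after swapping, the array is [16, 18, 21, 15, 11, 32].
For each element, count later entries that are smaller:
16 → 15, 11 → 2
18 → 15, 11 → 2
21 → 15, 11 → 2
15 → 11 → 1
11 → none → 0
32 → none → 0
Sum: 2 + 2 + 2 + 1 + 0 + 0 = 7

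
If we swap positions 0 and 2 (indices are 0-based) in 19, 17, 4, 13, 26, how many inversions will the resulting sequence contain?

Positions 0 and 2 hold 19 and 4; after swapping, the array is [4, 17, 19, 13, 26].
Sweep left to right; for each value list the smaller values that follow it:
4: 0
17: 1
19: 1
13: 0
26: 0
Sum: 0 + 1 + 1 + 0 + 0 = 2

2 inversions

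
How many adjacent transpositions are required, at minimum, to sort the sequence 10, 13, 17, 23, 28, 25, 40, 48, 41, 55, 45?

The minimum number of adjacent swaps to sort an array equals its inversion count, since every such swap removes exactly one inversion.
Count inversions — for each element, later elements that are smaller:
10: none → 0
13: none → 0
17: none → 0
23: none → 0
28: 25 → 1
25: none → 0
40: none → 0
48: 41, 45 → 2
41: none → 0
55: 45 → 1
45: none → 0
Total inversions: 0 + 0 + 0 + 0 + 1 + 0 + 0 + 2 + 0 + 1 + 0 = 4

4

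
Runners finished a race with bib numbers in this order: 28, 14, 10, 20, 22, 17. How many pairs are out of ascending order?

Listing every pair i<j with a[i]>a[j] (using 1-based positions):
(1,2): 28 > 14
(1,3): 28 > 10
(1,4): 28 > 20
(1,5): 28 > 22
(1,6): 28 > 17
(2,3): 14 > 10
(4,6): 20 > 17
(5,6): 22 > 17
That's 8 pairs.

8 inversions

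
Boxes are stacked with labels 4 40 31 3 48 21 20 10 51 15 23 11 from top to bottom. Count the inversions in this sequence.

Element-by-element contributions:
4 → 3 → 1
40 → 31, 3, 21, 20, 10, 15, 23, 11 → 8
31 → 3, 21, 20, 10, 15, 23, 11 → 7
3 → none → 0
48 → 21, 20, 10, 15, 23, 11 → 6
21 → 20, 10, 15, 11 → 4
20 → 10, 15, 11 → 3
10 → none → 0
51 → 15, 23, 11 → 3
15 → 11 → 1
23 → 11 → 1
11 → none → 0
Sum: 1 + 8 + 7 + 0 + 6 + 4 + 3 + 0 + 3 + 1 + 1 + 0 = 34

Out-of-order pairs: 34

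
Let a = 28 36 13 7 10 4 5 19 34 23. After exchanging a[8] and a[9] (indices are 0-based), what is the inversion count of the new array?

Positions 8 and 9 hold 34 and 23; after swapping, the array is [28, 36, 13, 7, 10, 4, 5, 19, 23, 34].
Sweep left to right; for each value list the smaller values that follow it:
28 → 13, 7, 10, 4, 5, 19, 23 → 7
36 → 13, 7, 10, 4, 5, 19, 23, 34 → 8
13 → 7, 10, 4, 5 → 4
7 → 4, 5 → 2
10 → 4, 5 → 2
4 → none → 0
5 → none → 0
19 → none → 0
23 → none → 0
34 → none → 0
Sum: 7 + 8 + 4 + 2 + 2 + 0 + 0 + 0 + 0 + 0 = 23

23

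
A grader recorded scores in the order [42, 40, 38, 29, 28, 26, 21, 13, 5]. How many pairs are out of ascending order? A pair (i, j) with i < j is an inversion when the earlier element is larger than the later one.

Inversions: 36

Sweep left to right; for each value list the smaller values that follow it:
42 → 40, 38, 29, 28, 26, 21, 13, 5 → 8
40 → 38, 29, 28, 26, 21, 13, 5 → 7
38 → 29, 28, 26, 21, 13, 5 → 6
29 → 28, 26, 21, 13, 5 → 5
28 → 26, 21, 13, 5 → 4
26 → 21, 13, 5 → 3
21 → 13, 5 → 2
13 → 5 → 1
5 → none → 0
Sum: 8 + 7 + 6 + 5 + 4 + 3 + 2 + 1 + 0 = 36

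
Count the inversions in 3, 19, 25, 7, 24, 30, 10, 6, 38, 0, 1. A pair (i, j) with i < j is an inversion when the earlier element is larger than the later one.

Count, for each position, how many later elements it exceeds:
3 → 0, 1 → 2
19 → 7, 10, 6, 0, 1 → 5
25 → 7, 24, 10, 6, 0, 1 → 6
7 → 6, 0, 1 → 3
24 → 10, 6, 0, 1 → 4
30 → 10, 6, 0, 1 → 4
10 → 6, 0, 1 → 3
6 → 0, 1 → 2
38 → 0, 1 → 2
0 → none → 0
1 → none → 0
Sum: 2 + 5 + 6 + 3 + 4 + 4 + 3 + 2 + 2 + 0 + 0 = 31

There are 31 out-of-order pairs.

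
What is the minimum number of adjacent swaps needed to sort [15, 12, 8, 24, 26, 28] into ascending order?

3 swaps

Each adjacent swap fixes exactly one inversion, so the minimum swap count equals the number of inversions.
Count inversions — for each element, later elements that are smaller:
15: 12, 8 → 2
12: 8 → 1
8: none → 0
24: none → 0
26: none → 0
28: none → 0
Total inversions: 2 + 1 + 0 + 0 + 0 + 0 = 3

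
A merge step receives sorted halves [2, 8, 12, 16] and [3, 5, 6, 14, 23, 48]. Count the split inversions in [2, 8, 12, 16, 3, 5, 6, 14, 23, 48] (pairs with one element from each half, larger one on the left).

Take each right-half value and tally the left-half values above it:
r = 3: 8, 12, 16 → 3
r = 5: 8, 12, 16 → 3
r = 6: 8, 12, 16 → 3
r = 14: 16 → 1
r = 23: none → 0
r = 48: none → 0
Cross-inversions: 3 + 3 + 3 + 1 + 0 + 0 = 10

Cross-inversions: 10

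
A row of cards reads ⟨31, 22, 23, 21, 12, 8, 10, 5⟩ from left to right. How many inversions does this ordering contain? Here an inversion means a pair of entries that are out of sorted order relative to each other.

26

For each element, count later entries that are smaller:
31: 7
22: 5
23: 5
21: 4
12: 3
8: 1
10: 1
5: 0
Sum: 7 + 5 + 5 + 4 + 3 + 1 + 1 + 0 = 26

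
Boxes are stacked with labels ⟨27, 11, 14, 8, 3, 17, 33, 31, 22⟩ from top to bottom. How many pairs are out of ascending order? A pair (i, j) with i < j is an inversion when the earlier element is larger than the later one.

Sweep left to right; for each value list the smaller values that follow it:
27 → 11, 14, 8, 3, 17, 22 → 6
11 → 8, 3 → 2
14 → 8, 3 → 2
8 → 3 → 1
3 → none → 0
17 → none → 0
33 → 31, 22 → 2
31 → 22 → 1
22 → none → 0
Sum: 6 + 2 + 2 + 1 + 0 + 0 + 2 + 1 + 0 = 14

14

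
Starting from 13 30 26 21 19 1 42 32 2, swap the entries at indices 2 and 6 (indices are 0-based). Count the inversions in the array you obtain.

Positions 2 and 6 hold 26 and 42; after swapping, the array is [13, 30, 42, 21, 19, 1, 26, 32, 2].
Sweep left to right; for each value list the smaller values that follow it:
13: 2
30: 5
42: 6
21: 3
19: 2
1: 0
26: 1
32: 1
2: 0
Sum: 2 + 5 + 6 + 3 + 2 + 0 + 1 + 1 + 0 = 20

There are 20 inversions.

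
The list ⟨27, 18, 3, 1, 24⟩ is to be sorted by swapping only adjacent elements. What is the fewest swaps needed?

Swaps: 7

The minimum number of adjacent swaps to sort an array equals its inversion count, since every such swap removes exactly one inversion.
Count inversions — for each element, later elements that are smaller:
27: 18, 3, 1, 24 → 4
18: 3, 1 → 2
3: 1 → 1
1: none → 0
24: none → 0
Total inversions: 4 + 2 + 1 + 0 + 0 = 7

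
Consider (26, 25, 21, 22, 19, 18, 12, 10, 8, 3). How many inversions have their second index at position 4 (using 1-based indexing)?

The element at index 4 is 22.
Elements before it: 26, 25, 21
Those larger than 22: 26, 25

2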